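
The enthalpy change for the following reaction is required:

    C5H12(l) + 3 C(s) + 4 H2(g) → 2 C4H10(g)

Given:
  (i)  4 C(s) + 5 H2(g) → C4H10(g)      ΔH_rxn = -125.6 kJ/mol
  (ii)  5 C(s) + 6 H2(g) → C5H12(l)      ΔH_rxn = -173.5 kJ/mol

(i) × 2: (2)·(-125.6) = -251.2 kJ/mol
(ii) reversed: +173.5 kJ/mol
ΔH_rxn = (-251.2) + (+173.5) = -77.7 kJ/mol

ΔH_rxn = -77.7 kJ/mol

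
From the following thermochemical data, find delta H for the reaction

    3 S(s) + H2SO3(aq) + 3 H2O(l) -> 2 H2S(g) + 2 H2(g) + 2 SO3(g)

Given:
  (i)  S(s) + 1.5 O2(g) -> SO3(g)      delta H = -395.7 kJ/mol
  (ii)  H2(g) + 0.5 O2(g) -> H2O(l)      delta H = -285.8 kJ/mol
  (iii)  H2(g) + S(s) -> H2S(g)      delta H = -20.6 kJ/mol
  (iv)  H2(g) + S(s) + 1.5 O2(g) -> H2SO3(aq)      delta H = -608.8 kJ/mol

(i) × 2: (2)·(-395.7) = -791.4 kJ/mol
(ii) reversed and × 3: (-3)·(-285.8) = +857.4 kJ/mol
(iii) × 2: (2)·(-20.6) = -41.2 kJ/mol
(iv) reversed: +608.8 kJ/mol
Combining the equations, delta H = (2)·(-395.7) + (-3)·(-285.8) + (2)·(-20.6) + (-1)·(-608.8) = 633.6 kJ/mol

delta H = 633.6 kJ/mol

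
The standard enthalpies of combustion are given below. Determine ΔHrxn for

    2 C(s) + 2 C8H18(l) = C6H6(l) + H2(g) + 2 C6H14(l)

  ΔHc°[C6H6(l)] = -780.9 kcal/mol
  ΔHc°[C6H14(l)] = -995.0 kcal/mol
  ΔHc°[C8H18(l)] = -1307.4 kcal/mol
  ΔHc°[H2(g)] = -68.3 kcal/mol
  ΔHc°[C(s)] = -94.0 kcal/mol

ΔHrxn = 36.4 kcal/mol

Using ΔH = Σ nΔHc°(reactants) − Σ nΔHc°(products):
= [2·(-94.0) + 2·(-1307.4)] − [1·(-780.9) + 1·(-68.3) + 2·(-995.0)]
= 36.4 kcal/mol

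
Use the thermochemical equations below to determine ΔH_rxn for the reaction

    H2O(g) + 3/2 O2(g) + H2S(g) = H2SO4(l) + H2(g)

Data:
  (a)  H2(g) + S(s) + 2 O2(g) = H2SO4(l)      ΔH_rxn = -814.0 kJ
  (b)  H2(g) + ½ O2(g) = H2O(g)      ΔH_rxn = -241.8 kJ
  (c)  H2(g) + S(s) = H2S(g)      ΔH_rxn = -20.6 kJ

ΔH_rxn = -551.6 kJ

(a) as written: -814.0 kJ
(b) reversed: +241.8 kJ
(c) reversed: +20.6 kJ
ΔH_rxn = (-814.0) + (+241.8) + (+20.6) = -551.6 kJ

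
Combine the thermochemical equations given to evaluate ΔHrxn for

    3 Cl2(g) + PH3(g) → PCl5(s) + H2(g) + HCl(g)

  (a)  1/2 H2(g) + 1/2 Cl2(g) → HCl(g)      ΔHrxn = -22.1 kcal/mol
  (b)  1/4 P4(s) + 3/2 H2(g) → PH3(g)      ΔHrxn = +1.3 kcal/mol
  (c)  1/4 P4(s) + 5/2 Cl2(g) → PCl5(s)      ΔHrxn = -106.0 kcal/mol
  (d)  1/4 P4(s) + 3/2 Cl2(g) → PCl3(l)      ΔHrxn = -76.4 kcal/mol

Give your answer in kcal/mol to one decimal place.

(a) as written: -22.1 kcal/mol
(b) reversed: -1.3 kcal/mol
(c) as written: -106.0 kcal/mol
(d): not needed.
By Hess's law, ΔHrxn = (1)·(-22.1) + (-1)·(+1.3) + (1)·(-106.0) = -129.4 kcal/mol

ΔHrxn = -129.4 kcal/mol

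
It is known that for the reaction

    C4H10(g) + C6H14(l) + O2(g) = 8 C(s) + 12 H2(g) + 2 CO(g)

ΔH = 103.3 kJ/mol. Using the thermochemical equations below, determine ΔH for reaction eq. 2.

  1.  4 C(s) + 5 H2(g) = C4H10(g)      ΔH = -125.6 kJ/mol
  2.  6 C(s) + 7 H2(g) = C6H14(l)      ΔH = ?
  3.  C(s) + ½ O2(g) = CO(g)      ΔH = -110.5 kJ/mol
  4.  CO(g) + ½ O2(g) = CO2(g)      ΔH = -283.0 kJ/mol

eq. 1 reversed (C4H10(g) must end up as a reactant): +125.6 kJ/mol
eq. 2 reversed (reverse to put C6H14(l) on the reactant side): contributes −x
eq. 3 × 2: (2)·(-110.5) = -221.0 kJ/mol
eq. 4: not needed (CO2(g) appears nowhere else).
+103.3 = (+125.6) + (-221.0) − x
x = (+103.3 − (-95.4)) / (-1) = -198.7 kJ/mol

ΔH = -198.7 kJ/mol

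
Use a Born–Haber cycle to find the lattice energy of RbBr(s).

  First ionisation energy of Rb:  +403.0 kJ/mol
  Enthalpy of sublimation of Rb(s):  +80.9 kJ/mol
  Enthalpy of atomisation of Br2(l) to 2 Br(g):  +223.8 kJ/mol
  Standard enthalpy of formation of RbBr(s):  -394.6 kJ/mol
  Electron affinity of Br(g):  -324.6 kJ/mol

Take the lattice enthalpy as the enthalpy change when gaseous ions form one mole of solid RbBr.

ΔHf° = 1·ΔHsub + 1·(ΣIE) + 1/2·D(Br2) + 1·EA + U
-394.6 = 1·(+80.9) + 1·(+403.0) + 1/2·(+223.8) + 1·(-324.6) + U
U = -394.6 − (+271.2) = -665.8 kJ/mol

U = -665.8 kJ/mol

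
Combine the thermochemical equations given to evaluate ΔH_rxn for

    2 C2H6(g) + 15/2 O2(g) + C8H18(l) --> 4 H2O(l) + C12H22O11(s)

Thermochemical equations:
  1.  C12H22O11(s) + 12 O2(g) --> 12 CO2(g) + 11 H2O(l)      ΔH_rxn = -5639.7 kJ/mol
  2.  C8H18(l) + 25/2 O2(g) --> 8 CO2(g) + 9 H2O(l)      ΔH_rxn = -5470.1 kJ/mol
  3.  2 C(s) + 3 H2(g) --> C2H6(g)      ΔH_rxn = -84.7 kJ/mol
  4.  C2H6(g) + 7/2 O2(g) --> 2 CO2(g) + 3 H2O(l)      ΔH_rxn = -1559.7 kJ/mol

ΔH_rxn = -2949.8 kJ/mol

eq. 1 reversed: +5639.7 kJ/mol
eq. 2 as written: -5470.1 kJ/mol
eq. 3: not needed.
eq. 4 × 2: (2)·(-1559.7) = -3119.4 kJ/mol
Summing the manipulated equations, ΔH_rxn = (-1)·(-5639.7) + (1)·(-5470.1) + (2)·(-1559.7) = -2949.8 kJ/mol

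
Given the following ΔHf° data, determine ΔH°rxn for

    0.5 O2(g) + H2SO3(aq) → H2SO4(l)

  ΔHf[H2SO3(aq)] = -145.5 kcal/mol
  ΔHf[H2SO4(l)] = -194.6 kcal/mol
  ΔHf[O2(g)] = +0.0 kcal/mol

ΔH°rxn = -49.1 kcal/mol

Products: 1·(-194.6) = -194.6
Reactants: 1/2·(+0.0) + 1·(-145.5) = -145.5
ΔH°rxn = (-194.6) − (-145.5) = -49.1 kcal/mol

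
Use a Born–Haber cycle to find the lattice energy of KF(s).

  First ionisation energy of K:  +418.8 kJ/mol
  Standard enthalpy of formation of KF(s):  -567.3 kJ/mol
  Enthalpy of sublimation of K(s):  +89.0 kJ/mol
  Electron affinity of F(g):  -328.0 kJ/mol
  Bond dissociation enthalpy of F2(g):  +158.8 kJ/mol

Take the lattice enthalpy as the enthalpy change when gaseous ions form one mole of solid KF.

U = -826.5 kJ/mol

ΔHf° = 1·ΔHsub + 1·(ΣIE) + 1/2·D(F2) + 1·EA + U
-567.3 = 1·(+89.0) + 1·(+418.8) + 1/2·(+158.8) + 1·(-328.0) + U
U = -567.3 − (+259.2) = -826.5 kJ/mol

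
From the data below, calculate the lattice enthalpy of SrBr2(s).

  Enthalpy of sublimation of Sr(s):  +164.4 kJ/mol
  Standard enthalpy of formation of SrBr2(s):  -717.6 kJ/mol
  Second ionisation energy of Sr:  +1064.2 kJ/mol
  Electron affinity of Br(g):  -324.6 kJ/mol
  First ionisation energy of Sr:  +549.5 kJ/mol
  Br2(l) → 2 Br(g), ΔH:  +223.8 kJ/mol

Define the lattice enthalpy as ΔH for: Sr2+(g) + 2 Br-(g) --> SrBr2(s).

ΔHf° = 1·ΔHsub + 1·(ΣIE) + 1·D(Br2) + 2·EA + U
-717.6 = 1·(+164.4) + 1·(+1613.7) + 1·(+223.8) + 2·(-324.6) + U
U = -717.6 − (+1352.7) = -2070.3 kJ/mol

U = -2070.3 kJ/mol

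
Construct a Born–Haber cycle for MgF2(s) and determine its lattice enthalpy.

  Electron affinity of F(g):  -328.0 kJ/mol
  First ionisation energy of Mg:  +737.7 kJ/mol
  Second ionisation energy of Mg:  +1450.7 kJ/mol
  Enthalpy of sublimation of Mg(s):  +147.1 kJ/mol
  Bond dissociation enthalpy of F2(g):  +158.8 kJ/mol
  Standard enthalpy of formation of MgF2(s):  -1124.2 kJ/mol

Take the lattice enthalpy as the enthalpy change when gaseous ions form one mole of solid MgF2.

ΔHf° = 1·ΔHsub + 1·(ΣIE) + 1·D(F2) + 2·EA + U
-1124.2 = 1·(+147.1) + 1·(+2188.4) + 1·(+158.8) + 2·(-328.0) + U
U = -1124.2 − (+1838.3) = -2962.5 kJ/mol

U = -2962.5 kJ/mol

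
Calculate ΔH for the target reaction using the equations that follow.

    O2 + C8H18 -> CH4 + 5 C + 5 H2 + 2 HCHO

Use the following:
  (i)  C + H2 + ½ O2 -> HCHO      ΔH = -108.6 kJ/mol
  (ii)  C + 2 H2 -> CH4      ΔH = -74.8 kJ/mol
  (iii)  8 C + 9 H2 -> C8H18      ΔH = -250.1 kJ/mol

ΔH = -41.9 kJ/mol

(i) × 2: (2)·(-108.6) = -217.2 kJ/mol
(ii) as written: -74.8 kJ/mol
(iii) reversed: +250.1 kJ/mol
Combining the equations, ΔH = (2)·(-108.6) + (1)·(-74.8) + (-1)·(-250.1) = -41.9 kJ/mol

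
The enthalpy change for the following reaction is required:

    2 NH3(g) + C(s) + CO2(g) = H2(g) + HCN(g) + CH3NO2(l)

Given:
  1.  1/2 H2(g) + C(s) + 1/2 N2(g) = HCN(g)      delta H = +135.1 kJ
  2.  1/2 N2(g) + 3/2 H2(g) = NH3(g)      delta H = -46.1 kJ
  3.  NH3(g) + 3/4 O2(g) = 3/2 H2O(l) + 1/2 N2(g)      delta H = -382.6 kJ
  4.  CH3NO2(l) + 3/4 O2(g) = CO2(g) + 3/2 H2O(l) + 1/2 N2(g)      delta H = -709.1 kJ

eq. 1 as written (HCN(g) already on the product side): +135.1 kJ
eq. 2 reversed: +46.1 kJ
eq. 3 as written: -382.6 kJ
eq. 4 reversed (reverse to put CH3NO2(l) on the product side): +709.1 kJ
Summing the manipulated equations, delta H = (1)·(+135.1) + (-1)·(-46.1) + (1)·(-382.6) + (-1)·(-709.1) = 507.7 kJ

delta H = 507.7 kJ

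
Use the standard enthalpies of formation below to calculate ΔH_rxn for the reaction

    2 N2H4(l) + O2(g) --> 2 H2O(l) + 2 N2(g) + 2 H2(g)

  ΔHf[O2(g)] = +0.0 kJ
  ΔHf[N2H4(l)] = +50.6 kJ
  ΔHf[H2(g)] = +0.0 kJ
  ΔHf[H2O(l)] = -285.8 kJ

Products: 2·(-285.8) + 2·(+0.0) + 2·(+0.0) = -571.6
Reactants: 2·(+50.6) + 1·(+0.0) = +101.2
ΔH_rxn = (-571.6) − (+101.2) = -672.8 kJ

ΔH_rxn = -672.8 kJ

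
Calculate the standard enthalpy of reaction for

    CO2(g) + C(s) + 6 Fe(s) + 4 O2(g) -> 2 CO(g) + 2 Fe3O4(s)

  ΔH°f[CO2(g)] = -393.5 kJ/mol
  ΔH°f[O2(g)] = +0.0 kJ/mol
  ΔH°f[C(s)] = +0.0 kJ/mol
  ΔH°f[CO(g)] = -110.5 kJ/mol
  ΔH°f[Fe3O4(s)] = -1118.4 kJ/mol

ΔH_rxn = -2064.3 kJ/mol

Products: 2·(-110.5) + 2·(-1118.4) = -2457.8
Reactants: 1·(-393.5) + 1·(+0.0) + 6·(+0.0) + 4·(+0.0) = -393.5
ΔH_rxn = (-2457.8) − (-393.5) = -2064.3 kJ/mol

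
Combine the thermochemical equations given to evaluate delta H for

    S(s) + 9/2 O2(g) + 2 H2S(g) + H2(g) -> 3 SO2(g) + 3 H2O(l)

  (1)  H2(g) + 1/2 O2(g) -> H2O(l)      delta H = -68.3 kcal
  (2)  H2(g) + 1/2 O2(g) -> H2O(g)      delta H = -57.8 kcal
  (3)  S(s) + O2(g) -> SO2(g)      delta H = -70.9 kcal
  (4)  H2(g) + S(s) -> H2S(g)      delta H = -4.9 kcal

delta H = -407.8 kcal

(1) × 3 (scale by 3 for the 3 H2O(l)): (3)·(-68.3) = -204.9 kcal
(2): not needed (H2O(g) appears nowhere else).
(3) × 3 (×3 to match 3 SO2(g) in the target): (3)·(-70.9) = -212.7 kcal
(4) reversed and × 2 (H2S(g) must end up as a reactant; scale by 2 for the 2 H2S(g)): (-2)·(-4.9) = +9.8 kcal
Combining the equations, delta H = (-204.9) + (-212.7) + (+9.8) = -407.8 kcal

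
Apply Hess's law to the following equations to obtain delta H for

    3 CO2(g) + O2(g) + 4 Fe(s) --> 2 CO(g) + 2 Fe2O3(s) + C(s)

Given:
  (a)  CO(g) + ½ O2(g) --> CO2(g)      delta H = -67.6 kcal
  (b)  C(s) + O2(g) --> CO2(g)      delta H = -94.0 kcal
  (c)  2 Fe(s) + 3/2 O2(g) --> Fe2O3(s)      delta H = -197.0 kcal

(a) reversed and × 2 (CO(g) must end up as a product; ×2 to match 2 CO(g) in the target): (-2)·(-67.6) = +135.2 kcal
(b) reversed (reverse to put C(s) on the product side): +94.0 kcal
(c) × 2 (×2 to match 2 Fe2O3(s) in the target): (2)·(-197.0) = -394.0 kcal
Combining the equations, delta H = (+135.2) + (+94.0) + (-394.0) = -164.8 kcal

delta H = -164.8 kcal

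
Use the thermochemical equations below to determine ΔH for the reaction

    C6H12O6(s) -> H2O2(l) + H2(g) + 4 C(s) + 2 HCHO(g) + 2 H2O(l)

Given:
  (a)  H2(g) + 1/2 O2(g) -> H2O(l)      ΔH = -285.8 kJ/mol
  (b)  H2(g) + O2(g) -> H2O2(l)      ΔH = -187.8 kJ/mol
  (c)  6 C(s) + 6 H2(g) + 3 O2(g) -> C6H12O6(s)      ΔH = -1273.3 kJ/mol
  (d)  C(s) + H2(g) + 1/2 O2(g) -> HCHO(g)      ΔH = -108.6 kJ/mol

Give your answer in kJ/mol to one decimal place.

(a) × 2 (×2 to match 2 H2O(l) in the target): (2)·(-285.8) = -571.6 kJ/mol
(b) as written (H2O2(l) already on the product side): -187.8 kJ/mol
(c) reversed (C6H12O6(s) must end up as a reactant): +1273.3 kJ/mol
(d) × 2 (scale by 2 for the 2 HCHO(g)): (2)·(-108.6) = -217.2 kJ/mol
ΔH = (2)·(-285.8) + (1)·(-187.8) + (-1)·(-1273.3) + (2)·(-108.6) = 296.7 kJ/mol

ΔH = 296.7 kJ/mol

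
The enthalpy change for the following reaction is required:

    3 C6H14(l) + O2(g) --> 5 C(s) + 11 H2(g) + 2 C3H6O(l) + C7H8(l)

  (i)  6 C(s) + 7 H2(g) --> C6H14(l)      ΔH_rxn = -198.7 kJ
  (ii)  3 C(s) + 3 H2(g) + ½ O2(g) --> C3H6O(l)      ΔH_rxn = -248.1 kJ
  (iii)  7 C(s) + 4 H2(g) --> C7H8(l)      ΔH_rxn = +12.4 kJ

ΔH_rxn = 112.3 kJ

(i) reversed and × 3 (reverse to put C6H14(l) on the reactant side; scale by 3 for the 3 C6H14(l)): (-3)·(-198.7) = +596.1 kJ
(ii) × 2 (×2 to match 2 C3H6O(l) in the target): (2)·(-248.1) = -496.2 kJ
(iii) as written (C7H8(l) already on the product side): +12.4 kJ
ΔH_rxn = (-3)·(-198.7) + (2)·(-248.1) + (1)·(+12.4) = 112.3 kJ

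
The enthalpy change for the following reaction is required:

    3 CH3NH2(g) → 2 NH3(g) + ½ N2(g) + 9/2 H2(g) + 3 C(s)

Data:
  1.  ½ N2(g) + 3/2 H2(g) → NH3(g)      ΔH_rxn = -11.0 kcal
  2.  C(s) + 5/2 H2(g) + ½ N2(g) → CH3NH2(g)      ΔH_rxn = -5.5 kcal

ΔH_rxn = -5.5 kcal

eq. 1 × 2: (2)·(-11.0) = -22.0 kcal
eq. 2 reversed and × 3: (-3)·(-5.5) = +16.5 kcal
Summing the manipulated equations, ΔH_rxn = (2)·(-11.0) + (-3)·(-5.5) = -5.5 kcal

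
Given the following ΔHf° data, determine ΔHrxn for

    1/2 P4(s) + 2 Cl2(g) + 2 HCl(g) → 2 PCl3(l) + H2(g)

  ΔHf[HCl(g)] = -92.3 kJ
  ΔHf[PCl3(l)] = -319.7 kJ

ΔHrxn = -454.8 kJ

Products: 2·(-319.7) + 1·(+0.0) = -639.4
Reactants: 1/2·(+0.0) + 2·(+0.0) + 2·(-92.3) = -184.6
ΔHrxn = (-639.4) − (-184.6) = -454.8 kJ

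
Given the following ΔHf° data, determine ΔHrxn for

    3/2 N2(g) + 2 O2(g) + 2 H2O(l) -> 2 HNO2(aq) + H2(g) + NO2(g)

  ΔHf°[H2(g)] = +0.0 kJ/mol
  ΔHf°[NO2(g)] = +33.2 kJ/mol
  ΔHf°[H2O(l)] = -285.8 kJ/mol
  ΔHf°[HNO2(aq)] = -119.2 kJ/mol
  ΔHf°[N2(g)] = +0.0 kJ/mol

ΔHrxn = 366.4 kJ/mol

ΔH°rxn = Σ nΔHf°(products) − Σ nΔHf°(reactants).
Products: 2·(-119.2) + 1·(+0.0) + 1·(+33.2) = -205.2
Reactants: 3/2·(+0.0) + 2·(+0.0) + 2·(-285.8) = -571.6
ΔHrxn = (-205.2) − (-571.6) = 366.4 kJ/mol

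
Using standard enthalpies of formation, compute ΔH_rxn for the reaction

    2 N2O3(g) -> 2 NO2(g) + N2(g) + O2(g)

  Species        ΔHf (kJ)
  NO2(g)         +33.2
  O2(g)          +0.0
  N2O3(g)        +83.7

ΔH°rxn = Σ nΔHf°(products) − Σ nΔHf°(reactants).
Products: 2·(+33.2) + 1·(+0.0) + 1·(+0.0) = +66.4
Reactants: 2·(+83.7) = +167.4
ΔH_rxn = (+66.4) − (+167.4) = -101.0 kJ

ΔH_rxn = -101.0 kJ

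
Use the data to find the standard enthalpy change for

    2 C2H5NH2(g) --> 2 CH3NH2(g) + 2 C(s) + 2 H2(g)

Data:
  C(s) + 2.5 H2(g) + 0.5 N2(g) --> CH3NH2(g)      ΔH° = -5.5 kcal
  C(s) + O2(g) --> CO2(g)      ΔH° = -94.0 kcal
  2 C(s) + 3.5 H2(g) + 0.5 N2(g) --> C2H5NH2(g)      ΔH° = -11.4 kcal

equation 1 × 2 (×2 to match 2 CH3NH2(g) in the target): (2)·(-5.5) = -11.0 kcal
equation 2: not needed (O2(g) appears nowhere else).
equation 3 reversed and × 2 (reverse to put C2H5NH2(g) on the reactant side; scale by 2 for the 2 C2H5NH2(g)): (-2)·(-11.4) = +22.8 kcal
ΔH° = (2)·(-5.5) + (-2)·(-11.4) = 11.8 kcal

ΔH° = 11.8 kcal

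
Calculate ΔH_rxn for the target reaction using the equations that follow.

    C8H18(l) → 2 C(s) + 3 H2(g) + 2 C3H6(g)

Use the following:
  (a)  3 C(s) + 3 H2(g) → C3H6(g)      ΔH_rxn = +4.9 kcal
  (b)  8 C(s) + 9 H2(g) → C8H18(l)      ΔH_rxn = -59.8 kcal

(a) × 2: (2)·(+4.9) = +9.8 kcal
(b) reversed: +59.8 kcal
ΔH_rxn = (+9.8) + (+59.8) = 69.6 kcal

ΔH_rxn = 69.6 kcal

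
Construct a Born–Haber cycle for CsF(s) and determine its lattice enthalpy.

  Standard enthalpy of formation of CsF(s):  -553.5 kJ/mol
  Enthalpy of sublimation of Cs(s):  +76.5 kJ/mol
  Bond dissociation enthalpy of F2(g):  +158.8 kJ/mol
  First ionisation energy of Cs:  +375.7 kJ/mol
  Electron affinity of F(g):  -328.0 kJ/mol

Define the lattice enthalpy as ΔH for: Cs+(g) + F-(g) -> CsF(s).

U = -757.1 kJ/mol

ΔHf° = 1·ΔHsub + 1·(ΣIE) + 1/2·D(F2) + 1·EA + U
-553.5 = 1·(+76.5) + 1·(+375.7) + 1/2·(+158.8) + 1·(-328.0) + U
U = -553.5 − (+203.6) = -757.1 kJ/mol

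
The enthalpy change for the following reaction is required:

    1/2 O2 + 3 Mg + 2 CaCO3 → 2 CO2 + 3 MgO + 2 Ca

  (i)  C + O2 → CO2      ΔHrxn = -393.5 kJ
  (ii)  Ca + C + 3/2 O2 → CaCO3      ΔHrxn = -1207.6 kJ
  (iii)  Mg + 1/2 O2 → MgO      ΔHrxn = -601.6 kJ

(i) × 2 (scale by 2 for the 2 CO2): (2)·(-393.5) = -787.0 kJ
(ii) reversed and × 2 (reverse to put CaCO3 on the reactant side; scale by 2 for the 2 CaCO3): (-2)·(-1207.6) = +2415.2 kJ
(iii) × 3 (×3 to match 3 MgO in the target): (3)·(-601.6) = -1804.8 kJ
Combining the equations, ΔHrxn = (2)·(-393.5) + (-2)·(-1207.6) + (3)·(-601.6) = -176.6 kJ

ΔHrxn = -176.6 kJ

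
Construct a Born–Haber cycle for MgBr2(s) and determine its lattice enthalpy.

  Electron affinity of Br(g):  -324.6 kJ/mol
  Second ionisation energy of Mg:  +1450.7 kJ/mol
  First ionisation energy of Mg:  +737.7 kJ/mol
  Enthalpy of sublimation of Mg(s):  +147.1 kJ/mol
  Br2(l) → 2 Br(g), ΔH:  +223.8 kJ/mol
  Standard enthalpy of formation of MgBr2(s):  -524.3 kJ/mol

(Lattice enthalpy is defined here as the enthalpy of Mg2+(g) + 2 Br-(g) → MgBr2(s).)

ΔHf° = 1·ΔHsub + 1·(ΣIE) + 1·D(Br2) + 2·EA + U
-524.3 = 1·(+147.1) + 1·(+2188.4) + 1·(+223.8) + 2·(-324.6) + U
U = -524.3 − (+1910.1) = -2434.4 kJ/mol

U = -2434.4 kJ/mol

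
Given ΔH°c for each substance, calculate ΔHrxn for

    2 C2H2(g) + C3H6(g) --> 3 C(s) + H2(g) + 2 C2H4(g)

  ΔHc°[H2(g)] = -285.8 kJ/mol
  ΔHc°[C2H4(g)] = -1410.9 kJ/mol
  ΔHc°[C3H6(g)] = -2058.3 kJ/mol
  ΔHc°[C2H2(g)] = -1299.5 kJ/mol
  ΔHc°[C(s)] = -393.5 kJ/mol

ΔHrxn = -369.2 kJ/mol

Using ΔH = Σ nΔHc°(reactants) − Σ nΔHc°(products):
= [2·(-1299.5) + 1·(-2058.3)] − [3·(-393.5) + 1·(-285.8) + 2·(-1410.9)]
= -369.2 kJ/mol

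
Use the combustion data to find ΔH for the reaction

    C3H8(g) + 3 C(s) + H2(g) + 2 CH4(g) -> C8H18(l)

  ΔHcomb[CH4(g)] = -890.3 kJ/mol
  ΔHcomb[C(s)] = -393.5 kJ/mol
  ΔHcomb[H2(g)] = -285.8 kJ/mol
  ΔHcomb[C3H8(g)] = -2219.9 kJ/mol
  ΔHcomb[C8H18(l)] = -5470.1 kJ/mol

With combustion enthalpies, reactants minus products:
= [1·(-2219.9) + 3·(-393.5) + 1·(-285.8) + 2·(-890.3)] − [1·(-5470.1)]
= 3.3 kJ/mol

ΔH = 3.3 kJ/mol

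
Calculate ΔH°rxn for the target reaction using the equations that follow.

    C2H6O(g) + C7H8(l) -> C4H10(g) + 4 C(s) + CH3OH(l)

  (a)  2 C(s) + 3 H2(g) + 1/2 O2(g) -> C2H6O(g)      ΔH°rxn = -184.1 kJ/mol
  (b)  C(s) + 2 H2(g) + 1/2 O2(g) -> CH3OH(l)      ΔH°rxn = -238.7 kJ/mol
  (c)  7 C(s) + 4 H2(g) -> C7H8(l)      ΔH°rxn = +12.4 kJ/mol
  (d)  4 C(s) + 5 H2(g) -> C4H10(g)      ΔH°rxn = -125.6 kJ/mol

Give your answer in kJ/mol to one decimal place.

(a) reversed (C2H6O(g) must end up as a reactant): +184.1 kJ/mol
(b) as written (CH3OH(l) already on the product side): -238.7 kJ/mol
(c) reversed (C7H8(l) must end up as a reactant): -12.4 kJ/mol
(d) as written (C4H10(g) already on the product side): -125.6 kJ/mol
ΔH°rxn = (-1)·(-184.1) + (1)·(-238.7) + (-1)·(+12.4) + (1)·(-125.6) = -192.6 kJ/mol

ΔH°rxn = -192.6 kJ/mol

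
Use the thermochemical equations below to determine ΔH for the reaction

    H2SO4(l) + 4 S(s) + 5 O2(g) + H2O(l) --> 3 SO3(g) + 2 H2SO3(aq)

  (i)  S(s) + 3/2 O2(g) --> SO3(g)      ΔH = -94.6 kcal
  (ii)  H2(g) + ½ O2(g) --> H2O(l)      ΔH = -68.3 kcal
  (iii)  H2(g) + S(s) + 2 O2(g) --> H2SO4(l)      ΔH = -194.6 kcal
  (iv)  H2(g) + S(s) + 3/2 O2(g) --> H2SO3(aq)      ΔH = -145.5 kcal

(i) × 3: (3)·(-94.6) = -283.8 kcal
(ii) reversed: +68.3 kcal
(iii) reversed: +194.6 kcal
(iv) × 2: (2)·(-145.5) = -291.0 kcal
ΔH = (-283.8) + (+68.3) + (+194.6) + (-291.0) = -311.9 kcal

ΔH = -311.9 kcal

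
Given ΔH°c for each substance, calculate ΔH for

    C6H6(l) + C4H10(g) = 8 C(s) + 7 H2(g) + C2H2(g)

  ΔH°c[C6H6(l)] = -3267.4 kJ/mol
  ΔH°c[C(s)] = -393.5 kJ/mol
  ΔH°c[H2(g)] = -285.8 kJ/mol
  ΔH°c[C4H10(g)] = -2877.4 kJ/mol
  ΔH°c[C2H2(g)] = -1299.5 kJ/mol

ΔH = 303.3 kJ/mol

Using ΔH = Σ nΔHc°(reactants) − Σ nΔHc°(products):
= [1·(-3267.4) + 1·(-2877.4)] − [8·(-393.5) + 7·(-285.8) + 1·(-1299.5)]
= 303.3 kJ/mol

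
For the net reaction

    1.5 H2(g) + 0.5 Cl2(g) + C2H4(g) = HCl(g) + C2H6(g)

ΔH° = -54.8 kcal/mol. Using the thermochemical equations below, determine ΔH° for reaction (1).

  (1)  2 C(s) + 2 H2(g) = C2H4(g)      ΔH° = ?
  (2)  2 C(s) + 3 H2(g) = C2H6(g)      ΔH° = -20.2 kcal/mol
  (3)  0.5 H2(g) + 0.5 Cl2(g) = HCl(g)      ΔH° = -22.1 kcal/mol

(1) reversed: contributes −x
(2) as written: -20.2 kcal/mol
(3) as written: -22.1 kcal/mol
-54.8 = (-20.2) + (-22.1) − x
x = (-54.8 − (-42.3)) / (-1) = 12.5 kcal/mol

ΔH° = 12.5 kcal/mol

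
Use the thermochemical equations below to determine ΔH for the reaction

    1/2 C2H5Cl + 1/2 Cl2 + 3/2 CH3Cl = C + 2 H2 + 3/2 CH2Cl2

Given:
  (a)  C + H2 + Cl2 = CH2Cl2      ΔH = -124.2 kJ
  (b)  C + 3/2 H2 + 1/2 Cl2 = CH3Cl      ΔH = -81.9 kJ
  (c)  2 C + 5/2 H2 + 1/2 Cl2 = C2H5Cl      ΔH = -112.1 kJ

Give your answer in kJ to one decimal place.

(a) × 3/2 (×3/2 to match 3/2 CH2Cl2 in the target): (3/2)·(-124.2) = -186.3 kJ
(b) reversed and × 3/2 (CH3Cl must end up as a reactant; ×3/2 to match 3/2 CH3Cl in the target): (-3/2)·(-81.9) = +122.85 kJ
(c) reversed and × 1/2 (C2H5Cl must end up as a reactant; scale by 1/2 for the 1/2 C2H5Cl): (-1/2)·(-112.1) = +56.05 kJ
By Hess's law, ΔH = (-186.3) + (+122.85) + (+56.05) = -7.4 kJ

ΔH = -7.4 kJ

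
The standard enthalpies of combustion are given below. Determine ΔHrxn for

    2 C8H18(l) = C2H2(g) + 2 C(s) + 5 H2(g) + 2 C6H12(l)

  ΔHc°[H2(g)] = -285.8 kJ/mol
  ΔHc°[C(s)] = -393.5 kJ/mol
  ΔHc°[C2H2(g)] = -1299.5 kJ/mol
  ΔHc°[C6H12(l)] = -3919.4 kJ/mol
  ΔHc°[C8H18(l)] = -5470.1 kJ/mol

ΔHrxn = 414.1 kJ/mol

With combustion enthalpies, reactants minus products:
= [2·(-5470.1)] − [1·(-1299.5) + 2·(-393.5) + 5·(-285.8) + 2·(-3919.4)]
= 414.1 kJ/mol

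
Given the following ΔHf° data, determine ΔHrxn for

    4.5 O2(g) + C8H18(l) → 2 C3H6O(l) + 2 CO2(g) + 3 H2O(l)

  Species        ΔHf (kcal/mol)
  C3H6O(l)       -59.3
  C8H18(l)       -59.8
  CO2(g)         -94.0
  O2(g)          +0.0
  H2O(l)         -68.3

ΔH°rxn = Σ nΔHf°(products) − Σ nΔHf°(reactants).
Products: 2·(-59.3) + 2·(-94.0) + 3·(-68.3) = -511.5
Reactants: 9/2·(+0.0) + 1·(-59.8) = -59.8
ΔHrxn = (-511.5) − (-59.8) = -451.7 kcal/mol

ΔHrxn = -451.7 kcal/mol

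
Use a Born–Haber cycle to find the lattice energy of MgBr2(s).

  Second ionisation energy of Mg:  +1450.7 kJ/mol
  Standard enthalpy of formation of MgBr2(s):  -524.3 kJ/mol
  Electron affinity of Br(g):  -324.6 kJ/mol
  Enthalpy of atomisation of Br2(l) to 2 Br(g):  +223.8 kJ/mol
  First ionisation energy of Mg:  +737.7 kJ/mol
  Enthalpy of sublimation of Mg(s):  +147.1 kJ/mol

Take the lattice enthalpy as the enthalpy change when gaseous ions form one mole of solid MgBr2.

ΔHf° = 1·ΔHsub + 1·(ΣIE) + 1·D(Br2) + 2·EA + U
-524.3 = 1·(+147.1) + 1·(+2188.4) + 1·(+223.8) + 2·(-324.6) + U
U = -524.3 − (+1910.1) = -2434.4 kJ/mol

U = -2434.4 kJ/mol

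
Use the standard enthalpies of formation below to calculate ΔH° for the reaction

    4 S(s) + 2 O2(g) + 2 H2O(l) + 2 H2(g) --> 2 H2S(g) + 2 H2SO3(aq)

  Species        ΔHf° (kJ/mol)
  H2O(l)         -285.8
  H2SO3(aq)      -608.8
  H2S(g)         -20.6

ΔH° = -687.2 kJ/mol

Products: 2·(-20.6) + 2·(-608.8) = -1258.8
Reactants: 4·(+0.0) + 2·(+0.0) + 2·(-285.8) + 2·(+0.0) = -571.6
ΔH° = (-1258.8) − (-571.6) = -687.2 kJ/mol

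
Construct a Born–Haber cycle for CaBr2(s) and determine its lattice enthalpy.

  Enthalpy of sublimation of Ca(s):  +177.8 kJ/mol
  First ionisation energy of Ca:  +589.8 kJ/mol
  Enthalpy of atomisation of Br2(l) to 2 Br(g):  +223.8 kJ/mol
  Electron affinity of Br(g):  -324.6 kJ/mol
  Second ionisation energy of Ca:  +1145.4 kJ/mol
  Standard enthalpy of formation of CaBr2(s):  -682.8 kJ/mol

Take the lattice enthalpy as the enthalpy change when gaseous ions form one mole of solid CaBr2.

U = -2170.4 kJ/mol

ΔHf° = 1·ΔHsub + 1·(ΣIE) + 1·D(Br2) + 2·EA + U
-682.8 = 1·(+177.8) + 1·(+1735.2) + 1·(+223.8) + 2·(-324.6) + U
U = -682.8 − (+1487.6) = -2170.4 kJ/mol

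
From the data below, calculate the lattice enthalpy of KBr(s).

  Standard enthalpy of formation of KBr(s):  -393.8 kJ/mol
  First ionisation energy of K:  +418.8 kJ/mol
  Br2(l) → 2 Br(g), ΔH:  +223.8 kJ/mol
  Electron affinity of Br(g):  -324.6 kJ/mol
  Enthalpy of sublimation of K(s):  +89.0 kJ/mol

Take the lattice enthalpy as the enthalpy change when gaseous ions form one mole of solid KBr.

U = -688.9 kJ/mol

ΔHf° = 1·ΔHsub + 1·(ΣIE) + 1/2·D(Br2) + 1·EA + U
-393.8 = 1·(+89.0) + 1·(+418.8) + 1/2·(+223.8) + 1·(-324.6) + U
U = -393.8 − (+295.1) = -688.9 kJ/mol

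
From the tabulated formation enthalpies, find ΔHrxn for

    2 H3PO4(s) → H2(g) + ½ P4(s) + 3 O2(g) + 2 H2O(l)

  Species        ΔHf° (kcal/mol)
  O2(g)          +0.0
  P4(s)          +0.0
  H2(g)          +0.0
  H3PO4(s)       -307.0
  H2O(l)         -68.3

ΔHrxn = 477.4 kcal/mol

Products: 1·(+0.0) + 1/2·(+0.0) + 3·(+0.0) + 2·(-68.3) = -136.6
Reactants: 2·(-307.0) = -614.0
ΔHrxn = (-136.6) − (-614.0) = 477.4 kcal/mol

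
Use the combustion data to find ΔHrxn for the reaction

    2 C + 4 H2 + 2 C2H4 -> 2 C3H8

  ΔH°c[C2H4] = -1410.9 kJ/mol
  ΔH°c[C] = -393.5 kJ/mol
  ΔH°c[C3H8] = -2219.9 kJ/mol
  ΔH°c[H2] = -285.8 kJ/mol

With combustion enthalpies, reactants minus products:
= [2·(-393.5) + 4·(-285.8) + 2·(-1410.9)] − [2·(-2219.9)]
= -312.2 kJ/mol

ΔHrxn = -312.2 kJ/mol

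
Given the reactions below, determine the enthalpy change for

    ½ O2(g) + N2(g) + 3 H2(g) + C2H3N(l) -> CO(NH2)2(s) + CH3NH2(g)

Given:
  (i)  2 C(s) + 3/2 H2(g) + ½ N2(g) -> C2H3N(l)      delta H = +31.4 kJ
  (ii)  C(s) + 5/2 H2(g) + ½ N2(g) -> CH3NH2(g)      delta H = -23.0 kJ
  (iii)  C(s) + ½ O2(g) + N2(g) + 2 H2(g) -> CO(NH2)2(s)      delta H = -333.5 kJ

(i) reversed: -31.4 kJ
(ii) as written: -23.0 kJ
(iii) as written: -333.5 kJ
delta H = (-31.4) + (-23.0) + (-333.5) = -387.9 kJ

delta H = -387.9 kJ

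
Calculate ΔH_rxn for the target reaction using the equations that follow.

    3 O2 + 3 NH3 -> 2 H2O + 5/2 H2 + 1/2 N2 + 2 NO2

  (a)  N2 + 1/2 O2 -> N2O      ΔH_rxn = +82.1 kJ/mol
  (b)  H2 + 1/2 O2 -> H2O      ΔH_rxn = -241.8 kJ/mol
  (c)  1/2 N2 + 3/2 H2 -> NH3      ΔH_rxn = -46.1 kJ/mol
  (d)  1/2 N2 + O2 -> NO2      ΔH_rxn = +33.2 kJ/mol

ΔH_rxn = -278.9 kJ/mol

(a): not needed (N2O appears nowhere else).
(b) × 2 (scale by 2 for the 2 H2O): (2)·(-241.8) = -483.6 kJ/mol
(c) reversed and × 3 (NH3 must end up as a reactant; ×3 to match 3 NH3 in the target): (-3)·(-46.1) = +138.3 kJ/mol
(d) × 2 (scale by 2 for the 2 NO2): (2)·(+33.2) = +66.4 kJ/mol
Combining the equations, ΔH_rxn = (2)·(-241.8) + (-3)·(-46.1) + (2)·(+33.2) = -278.9 kJ/mol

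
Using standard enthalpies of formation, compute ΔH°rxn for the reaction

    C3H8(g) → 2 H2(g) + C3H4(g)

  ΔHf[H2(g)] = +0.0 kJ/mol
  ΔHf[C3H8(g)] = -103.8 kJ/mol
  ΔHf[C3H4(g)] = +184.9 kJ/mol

ΔH°rxn = Σ nΔHf°(products) − Σ nΔHf°(reactants).
Products: 2·(+0.0) + 1·(+184.9) = +184.9
Reactants: 1·(-103.8) = -103.8
ΔH°rxn = (+184.9) − (-103.8) = 288.7 kJ/mol

ΔH°rxn = 288.7 kJ/mol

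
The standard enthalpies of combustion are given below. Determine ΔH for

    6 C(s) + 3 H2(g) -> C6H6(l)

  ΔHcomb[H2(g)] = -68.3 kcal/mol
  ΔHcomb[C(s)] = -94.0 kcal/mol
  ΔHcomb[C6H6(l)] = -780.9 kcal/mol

With combustion enthalpies, reactants minus products:
= [6·(-94.0) + 3·(-68.3)] − [1·(-780.9)]
= 12.0 kcal/mol

ΔH = 12.0 kcal/mol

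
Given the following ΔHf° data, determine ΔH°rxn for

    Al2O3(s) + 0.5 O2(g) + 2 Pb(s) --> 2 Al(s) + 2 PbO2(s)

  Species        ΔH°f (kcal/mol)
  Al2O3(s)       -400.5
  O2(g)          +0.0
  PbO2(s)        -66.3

ΔH°rxn = 267.9 kcal/mol

Products: 2·(+0.0) + 2·(-66.3) = -132.6
Reactants: 1·(-400.5) + 1/2·(+0.0) + 2·(+0.0) = -400.5
ΔH°rxn = (-132.6) − (-400.5) = 267.9 kcal/mol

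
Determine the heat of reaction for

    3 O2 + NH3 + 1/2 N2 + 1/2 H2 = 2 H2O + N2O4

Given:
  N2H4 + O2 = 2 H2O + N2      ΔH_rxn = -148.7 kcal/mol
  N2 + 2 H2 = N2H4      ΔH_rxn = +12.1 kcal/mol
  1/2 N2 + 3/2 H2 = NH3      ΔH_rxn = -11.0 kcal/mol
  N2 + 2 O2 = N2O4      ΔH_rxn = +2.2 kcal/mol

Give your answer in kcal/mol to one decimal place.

ΔH_rxn = -123.4 kcal/mol

equation 1 as written: -148.7 kcal/mol
equation 2 as written: +12.1 kcal/mol
equation 3 reversed: +11.0 kcal/mol
equation 4 as written: +2.2 kcal/mol
ΔH_rxn = (-148.7) + (+12.1) + (+11.0) + (+2.2) = -123.4 kcal/mol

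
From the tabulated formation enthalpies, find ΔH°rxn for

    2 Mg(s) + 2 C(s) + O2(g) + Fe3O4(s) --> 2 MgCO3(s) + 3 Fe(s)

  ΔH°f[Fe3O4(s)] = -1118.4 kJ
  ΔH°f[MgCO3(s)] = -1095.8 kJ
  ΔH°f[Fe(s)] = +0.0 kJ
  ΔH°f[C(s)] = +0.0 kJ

Products: 2·(-1095.8) + 3·(+0.0) = -2191.6
Reactants: 2·(+0.0) + 2·(+0.0) + 1·(+0.0) + 1·(-1118.4) = -1118.4
ΔH°rxn = (-2191.6) − (-1118.4) = -1073.2 kJ

ΔH°rxn = -1073.2 kJ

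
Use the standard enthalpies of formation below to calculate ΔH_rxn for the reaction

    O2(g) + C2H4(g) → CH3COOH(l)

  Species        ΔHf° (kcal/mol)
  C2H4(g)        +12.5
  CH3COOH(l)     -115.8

ΔH_rxn = -128.3 kcal/mol

ΔH°rxn = Σ nΔHf°(products) − Σ nΔHf°(reactants).
Products: 1·(-115.8) = -115.8
Reactants: 1·(+0.0) + 1·(+12.5) = +12.5
ΔH_rxn = (-115.8) − (+12.5) = -128.3 kcal/mol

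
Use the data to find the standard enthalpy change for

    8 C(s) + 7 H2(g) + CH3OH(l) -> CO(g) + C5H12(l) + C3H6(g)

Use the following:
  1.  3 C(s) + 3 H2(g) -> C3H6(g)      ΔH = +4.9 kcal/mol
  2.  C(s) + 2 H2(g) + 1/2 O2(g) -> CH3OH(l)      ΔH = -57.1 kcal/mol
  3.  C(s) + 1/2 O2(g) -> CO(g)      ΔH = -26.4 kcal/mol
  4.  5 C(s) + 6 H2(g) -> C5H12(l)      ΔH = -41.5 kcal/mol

ΔH = -5.9 kcal/mol

eq. 1 as written (C3H6(g) already on the product side): +4.9 kcal/mol
eq. 2 reversed (reverse to put CH3OH(l) on the reactant side): +57.1 kcal/mol
eq. 3 as written (CO(g) already on the product side): -26.4 kcal/mol
eq. 4 as written (C5H12(l) already on the product side): -41.5 kcal/mol
Since enthalpy is a state function, ΔH = (1)·(+4.9) + (-1)·(-57.1) + (1)·(-26.4) + (1)·(-41.5) = -5.9 kcal/mol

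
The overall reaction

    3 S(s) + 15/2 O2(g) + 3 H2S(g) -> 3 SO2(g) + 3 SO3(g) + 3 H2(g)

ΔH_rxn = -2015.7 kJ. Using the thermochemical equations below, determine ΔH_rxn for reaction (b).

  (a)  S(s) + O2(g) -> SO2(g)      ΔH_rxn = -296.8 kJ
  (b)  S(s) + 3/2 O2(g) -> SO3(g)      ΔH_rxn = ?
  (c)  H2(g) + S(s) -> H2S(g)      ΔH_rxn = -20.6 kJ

ΔH_rxn = -395.7 kJ

(a) × 3: (3)·(-296.8) = -890.4 kJ
(b) × 3: contributes 3·x
(c) reversed and × 3: (-3)·(-20.6) = +61.8 kJ
-2015.7 = (-890.4) + (+61.8) + 3·x
x = (-2015.7 − (-828.6)) / (3) = -395.7 kJ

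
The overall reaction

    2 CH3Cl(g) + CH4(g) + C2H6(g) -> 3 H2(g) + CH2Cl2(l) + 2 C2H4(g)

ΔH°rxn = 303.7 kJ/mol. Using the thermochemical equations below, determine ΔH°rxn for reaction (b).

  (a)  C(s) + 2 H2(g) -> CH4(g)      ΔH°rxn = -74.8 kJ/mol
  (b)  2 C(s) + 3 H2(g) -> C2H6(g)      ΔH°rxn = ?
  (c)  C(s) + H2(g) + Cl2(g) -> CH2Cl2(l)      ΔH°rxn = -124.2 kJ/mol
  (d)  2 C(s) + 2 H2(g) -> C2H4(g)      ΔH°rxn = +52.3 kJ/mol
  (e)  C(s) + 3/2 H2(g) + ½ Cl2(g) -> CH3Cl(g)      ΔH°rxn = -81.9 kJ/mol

ΔH°rxn = -84.7 kJ/mol

(a) reversed: +74.8 kJ/mol
(b) reversed: contributes −x
(c) as written: -124.2 kJ/mol
(d) × 2: (2)·(+52.3) = +104.6 kJ/mol
(e) reversed and × 2: (-2)·(-81.9) = +163.8 kJ/mol
+303.7 = (+74.8) + (-124.2) + (+104.6) + (+163.8) − x
x = (+303.7 − (+219.0)) / (-1) = -84.7 kJ/mol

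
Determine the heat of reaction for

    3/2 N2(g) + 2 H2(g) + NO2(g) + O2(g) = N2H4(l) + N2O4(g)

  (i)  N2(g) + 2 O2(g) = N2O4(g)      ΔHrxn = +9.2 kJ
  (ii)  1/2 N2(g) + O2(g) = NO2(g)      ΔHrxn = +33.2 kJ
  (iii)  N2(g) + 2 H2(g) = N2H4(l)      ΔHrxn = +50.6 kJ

(i) as written: +9.2 kJ
(ii) reversed: -33.2 kJ
(iii) as written: +50.6 kJ
Since enthalpy is a state function, ΔHrxn = (+9.2) + (-33.2) + (+50.6) = 26.6 kJ

ΔHrxn = 26.6 kJ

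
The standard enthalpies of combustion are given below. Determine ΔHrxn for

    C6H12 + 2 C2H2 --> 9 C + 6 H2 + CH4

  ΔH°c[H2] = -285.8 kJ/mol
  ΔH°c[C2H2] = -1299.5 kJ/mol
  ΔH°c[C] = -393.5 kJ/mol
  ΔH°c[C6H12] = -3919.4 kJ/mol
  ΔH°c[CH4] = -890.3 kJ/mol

With combustion enthalpies, reactants minus products:
= [1·(-3919.4) + 2·(-1299.5)] − [9·(-393.5) + 6·(-285.8) + 1·(-890.3)]
= -371.8 kJ/mol

ΔHrxn = -371.8 kJ/mol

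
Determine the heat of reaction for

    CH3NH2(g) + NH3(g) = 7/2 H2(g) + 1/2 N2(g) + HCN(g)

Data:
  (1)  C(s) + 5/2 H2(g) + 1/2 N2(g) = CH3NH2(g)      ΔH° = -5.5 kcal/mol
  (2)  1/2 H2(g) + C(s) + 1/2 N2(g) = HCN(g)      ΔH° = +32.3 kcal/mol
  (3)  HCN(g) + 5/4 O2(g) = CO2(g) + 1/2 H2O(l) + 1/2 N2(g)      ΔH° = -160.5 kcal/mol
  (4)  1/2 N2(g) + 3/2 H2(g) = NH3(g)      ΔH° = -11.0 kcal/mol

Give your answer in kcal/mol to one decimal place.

(1) reversed: +5.5 kcal/mol
(2) as written: +32.3 kcal/mol
(3): not needed.
(4) reversed: +11.0 kcal/mol
By Hess's law, ΔH° = (-1)·(-5.5) + (1)·(+32.3) + (-1)·(-11.0) = 48.8 kcal/mol

ΔH° = 48.8 kcal/mol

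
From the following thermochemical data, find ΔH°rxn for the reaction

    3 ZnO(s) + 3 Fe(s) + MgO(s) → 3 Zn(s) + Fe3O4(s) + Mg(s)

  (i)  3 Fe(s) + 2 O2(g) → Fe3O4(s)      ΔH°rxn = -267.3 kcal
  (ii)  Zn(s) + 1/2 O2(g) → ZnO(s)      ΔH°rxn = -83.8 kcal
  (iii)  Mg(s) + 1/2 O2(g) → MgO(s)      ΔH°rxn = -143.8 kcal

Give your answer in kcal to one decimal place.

ΔH°rxn = 127.9 kcal

(i) as written: -267.3 kcal
(ii) reversed and × 3: (-3)·(-83.8) = +251.4 kcal
(iii) reversed: +143.8 kcal
Summing the manipulated equations, ΔH°rxn = (1)·(-267.3) + (-3)·(-83.8) + (-1)·(-143.8) = 127.9 kcal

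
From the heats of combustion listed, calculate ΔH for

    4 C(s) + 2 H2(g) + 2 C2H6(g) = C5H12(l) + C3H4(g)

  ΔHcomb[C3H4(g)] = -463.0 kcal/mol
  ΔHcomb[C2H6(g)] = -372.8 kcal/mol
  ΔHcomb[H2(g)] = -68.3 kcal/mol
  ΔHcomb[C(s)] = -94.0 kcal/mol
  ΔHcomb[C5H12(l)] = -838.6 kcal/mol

ΔH = 43.4 kcal/mol

Using ΔH = Σ nΔHc°(reactants) − Σ nΔHc°(products):
= [4·(-94.0) + 2·(-68.3) + 2·(-372.8)] − [1·(-838.6) + 1·(-463.0)]
= 43.4 kcal/mol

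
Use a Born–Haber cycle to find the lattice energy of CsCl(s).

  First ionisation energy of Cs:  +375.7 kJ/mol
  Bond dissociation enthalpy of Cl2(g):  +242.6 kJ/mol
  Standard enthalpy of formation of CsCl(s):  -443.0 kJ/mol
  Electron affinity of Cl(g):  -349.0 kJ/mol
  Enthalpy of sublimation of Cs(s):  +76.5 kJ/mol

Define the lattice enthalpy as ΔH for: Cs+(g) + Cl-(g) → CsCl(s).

ΔHf° = 1·ΔHsub + 1·(ΣIE) + 1/2·D(Cl2) + 1·EA + U
-443.0 = 1·(+76.5) + 1·(+375.7) + 1/2·(+242.6) + 1·(-349.0) + U
U = -443.0 − (+224.5) = -667.5 kJ/mol

U = -667.5 kJ/mol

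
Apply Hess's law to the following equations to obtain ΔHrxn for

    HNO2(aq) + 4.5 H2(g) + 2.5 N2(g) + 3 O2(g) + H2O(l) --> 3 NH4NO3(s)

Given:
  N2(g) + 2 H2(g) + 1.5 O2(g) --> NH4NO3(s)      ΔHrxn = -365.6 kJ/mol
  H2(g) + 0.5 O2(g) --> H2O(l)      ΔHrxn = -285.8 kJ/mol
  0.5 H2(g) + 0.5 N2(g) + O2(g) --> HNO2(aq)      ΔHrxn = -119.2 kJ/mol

equation 1 × 3 (scale by 3 for the 3 NH4NO3(s)): (3)·(-365.6) = -1096.8 kJ/mol
equation 2 reversed (reverse to put H2O(l) on the reactant side): +285.8 kJ/mol
equation 3 reversed (HNO2(aq) must end up as a reactant): +119.2 kJ/mol
ΔHrxn = (3)·(-365.6) + (-1)·(-285.8) + (-1)·(-119.2) = -691.8 kJ/mol

ΔHrxn = -691.8 kJ/mol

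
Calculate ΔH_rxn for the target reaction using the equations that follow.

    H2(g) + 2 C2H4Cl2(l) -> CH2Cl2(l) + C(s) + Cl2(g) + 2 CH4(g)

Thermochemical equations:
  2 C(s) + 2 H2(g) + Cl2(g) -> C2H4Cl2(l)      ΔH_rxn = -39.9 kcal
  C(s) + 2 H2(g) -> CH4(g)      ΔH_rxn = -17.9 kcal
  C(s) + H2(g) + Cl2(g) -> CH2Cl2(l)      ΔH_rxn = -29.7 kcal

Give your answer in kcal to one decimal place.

equation 1 reversed and × 2: (-2)·(-39.9) = +79.8 kcal
equation 2 × 2: (2)·(-17.9) = -35.8 kcal
equation 3 as written: -29.7 kcal
By Hess's law, ΔH_rxn = (+79.8) + (-35.8) + (-29.7) = 14.3 kcal

ΔH_rxn = 14.3 kcal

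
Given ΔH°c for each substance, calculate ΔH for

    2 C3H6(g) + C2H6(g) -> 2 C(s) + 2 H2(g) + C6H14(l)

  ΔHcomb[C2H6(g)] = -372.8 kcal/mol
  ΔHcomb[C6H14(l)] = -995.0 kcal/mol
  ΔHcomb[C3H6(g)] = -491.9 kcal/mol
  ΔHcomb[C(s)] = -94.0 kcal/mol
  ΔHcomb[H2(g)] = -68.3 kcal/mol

ΔH = -37.0 kcal/mol

With combustion enthalpies, reactants minus products:
= [2·(-491.9) + 1·(-372.8)] − [2·(-94.0) + 2·(-68.3) + 1·(-995.0)]
= -37.0 kcal/mol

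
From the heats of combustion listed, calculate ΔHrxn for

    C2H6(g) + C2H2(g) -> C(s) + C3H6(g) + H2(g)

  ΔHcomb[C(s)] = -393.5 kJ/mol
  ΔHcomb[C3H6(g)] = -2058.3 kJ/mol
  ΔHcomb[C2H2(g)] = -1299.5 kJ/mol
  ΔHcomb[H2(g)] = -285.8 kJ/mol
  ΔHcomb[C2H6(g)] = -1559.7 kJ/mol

With combustion enthalpies, reactants minus products:
= [1·(-1559.7) + 1·(-1299.5)] − [1·(-393.5) + 1·(-2058.3) + 1·(-285.8)]
= -121.6 kJ/mol

ΔHrxn = -121.6 kJ/mol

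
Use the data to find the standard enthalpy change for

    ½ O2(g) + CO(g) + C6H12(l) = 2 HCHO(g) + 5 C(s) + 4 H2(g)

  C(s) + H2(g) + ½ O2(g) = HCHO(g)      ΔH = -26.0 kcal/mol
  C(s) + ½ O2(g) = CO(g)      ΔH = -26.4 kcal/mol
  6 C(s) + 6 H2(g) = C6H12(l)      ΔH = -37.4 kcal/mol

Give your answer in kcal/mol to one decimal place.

ΔH = 11.8 kcal/mol

equation 1 × 2 (scale by 2 for the 2 HCHO(g)): (2)·(-26.0) = -52.0 kcal/mol
equation 2 reversed (CO(g) must end up as a reactant): +26.4 kcal/mol
equation 3 reversed (C6H12(l) must end up as a reactant): +37.4 kcal/mol
Since enthalpy is a state function, ΔH = (2)·(-26.0) + (-1)·(-26.4) + (-1)·(-37.4) = 11.8 kcal/mol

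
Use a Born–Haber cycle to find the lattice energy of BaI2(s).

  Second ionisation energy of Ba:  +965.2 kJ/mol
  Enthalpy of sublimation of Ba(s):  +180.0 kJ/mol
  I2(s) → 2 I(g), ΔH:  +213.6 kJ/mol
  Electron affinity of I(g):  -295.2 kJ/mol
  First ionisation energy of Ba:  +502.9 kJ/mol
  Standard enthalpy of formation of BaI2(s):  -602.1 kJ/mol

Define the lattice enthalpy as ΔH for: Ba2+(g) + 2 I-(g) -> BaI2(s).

U = -1873.4 kJ/mol

ΔHf° = 1·ΔHsub + 1·(ΣIE) + 1·D(I2) + 2·EA + U
-602.1 = 1·(+180.0) + 1·(+1468.1) + 1·(+213.6) + 2·(-295.2) + U
U = -602.1 − (+1271.3) = -1873.4 kJ/mol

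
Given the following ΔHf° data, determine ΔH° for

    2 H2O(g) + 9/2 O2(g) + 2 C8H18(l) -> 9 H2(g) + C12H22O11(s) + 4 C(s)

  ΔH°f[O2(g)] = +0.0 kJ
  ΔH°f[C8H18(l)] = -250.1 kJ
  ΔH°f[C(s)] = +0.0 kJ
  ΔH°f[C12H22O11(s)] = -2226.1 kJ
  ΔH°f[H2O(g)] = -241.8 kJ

Products: 9·(+0.0) + 1·(-2226.1) + 4·(+0.0) = -2226.1
Reactants: 2·(-241.8) + 9/2·(+0.0) + 2·(-250.1) = -983.8
ΔH° = (-2226.1) − (-983.8) = -1242.3 kJ

ΔH° = -1242.3 kJ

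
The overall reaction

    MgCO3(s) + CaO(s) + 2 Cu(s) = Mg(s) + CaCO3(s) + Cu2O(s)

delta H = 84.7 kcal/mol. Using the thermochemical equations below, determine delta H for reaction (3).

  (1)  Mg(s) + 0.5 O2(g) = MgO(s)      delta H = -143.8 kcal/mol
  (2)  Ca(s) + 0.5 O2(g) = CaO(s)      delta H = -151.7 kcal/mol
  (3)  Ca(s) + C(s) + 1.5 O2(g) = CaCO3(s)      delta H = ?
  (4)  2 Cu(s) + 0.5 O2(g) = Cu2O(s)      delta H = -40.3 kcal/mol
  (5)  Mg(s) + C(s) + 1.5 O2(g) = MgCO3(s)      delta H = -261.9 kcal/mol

(1): not needed (MgO(s) appears nowhere else).
(2) reversed (reverse to put CaO(s) on the reactant side): +151.7 kcal/mol
(3) as written (CaCO3(s) already on the product side): contributes x
(4) as written (Cu2O(s) already on the product side): -40.3 kcal/mol
(5) reversed (MgCO3(s) must end up as a reactant): +261.9 kcal/mol
+84.7 = (+151.7) + (-40.3) + (+261.9) + x
x = (+84.7 − (+373.3)) / (1) = -288.6 kcal/mol

delta H = -288.6 kcal/mol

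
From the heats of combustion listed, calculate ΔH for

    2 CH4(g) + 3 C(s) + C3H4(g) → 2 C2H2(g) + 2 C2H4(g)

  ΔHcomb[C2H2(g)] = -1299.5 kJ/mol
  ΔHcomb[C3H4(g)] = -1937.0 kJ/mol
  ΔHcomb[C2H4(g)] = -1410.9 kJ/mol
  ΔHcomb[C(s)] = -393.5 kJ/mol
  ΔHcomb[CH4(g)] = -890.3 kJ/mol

ΔH = 522.7 kJ/mol

With combustion enthalpies, reactants minus products:
= [2·(-890.3) + 3·(-393.5) + 1·(-1937.0)] − [2·(-1299.5) + 2·(-1410.9)]
= 522.7 kJ/mol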